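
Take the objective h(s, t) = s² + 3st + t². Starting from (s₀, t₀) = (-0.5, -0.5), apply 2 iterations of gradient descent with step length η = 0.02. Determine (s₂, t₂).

(-0.405, -0.405)

∇h = (2s + 3t, 3s + 2t)
(s₁, t₁) = (-0.5, -0.5) − 0.02·(-2.5, -2.5) = (-0.45, -0.45)
(s₂, t₂) = (-0.45, -0.45) − 0.02·(-2.25, -2.25) = (-0.405, -0.405)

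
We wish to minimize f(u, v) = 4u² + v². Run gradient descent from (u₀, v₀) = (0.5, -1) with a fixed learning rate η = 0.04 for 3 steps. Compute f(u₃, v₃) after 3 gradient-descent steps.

0.705222483968

∇f = (8u, 2v)
(u₁, v₁) = (0.5, -1) − 0.04·(4, -2) = (0.34, -0.92)
(u₂, v₂) = (0.34, -0.92) − 0.04·(2.72, -1.84) = (0.2312, -0.8464)
(u₃, v₃) = (0.2312, -0.8464) − 0.04·(1.8496, -1.6928) = (0.157216, -0.778688)
f(0.157216, -0.778688) = 0.705222483968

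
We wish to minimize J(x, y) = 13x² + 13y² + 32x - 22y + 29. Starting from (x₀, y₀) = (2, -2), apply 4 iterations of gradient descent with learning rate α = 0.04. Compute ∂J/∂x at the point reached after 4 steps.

∇J = (26x + 32, 26y - 22)
Step 1: at (2, -2), ∇J = (84, -74) → (2, -2) − 0.04·(84, -74) = (-1.36, 0.96)
Step 2: at (-1.36, 0.96), ∇J = (-3.36, 2.96) → (-1.36, 0.96) − 0.04·(-3.36, 2.96) = (-1.2256, 0.8416)
Step 3: at (-1.2256, 0.8416), ∇J = (0.1344, -0.1184) → (-1.2256, 0.8416) − 0.04·(0.1344, -0.1184) = (-1.230976, 0.846336)
Step 4: at (-1.230976, 0.846336), ∇J = (-0.005376, 0.004736) → (-1.230976, 0.846336) − 0.04·(-0.005376, 0.004736) = (-1.23076096, 0.84614656)
∂J/∂x at (-1.23076096, 0.84614656) = 0.00021504

0.00021504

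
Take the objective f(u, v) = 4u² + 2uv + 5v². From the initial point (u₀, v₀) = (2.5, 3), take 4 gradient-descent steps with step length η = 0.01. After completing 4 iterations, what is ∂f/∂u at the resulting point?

∇f = (8u + 2v, 2u + 10v)
Step 1: at (2.5, 3), ∇f = (26, 35) → (2.5, 3) − 0.01·(26, 35) = (2.24, 2.65)
Step 2: at (2.24, 2.65), ∇f = (23.22, 30.98) → (2.24, 2.65) − 0.01·(23.22, 30.98) = (2.0078, 2.3402)
Step 3: at (2.0078, 2.3402), ∇f = (20.7428, 27.4176) → (2.0078, 2.3402) − 0.01·(20.7428, 27.4176) = (1.800372, 2.066024)
Step 4: at (1.800372, 2.066024), ∇f = (18.535024, 24.260984) → (1.800372, 2.066024) − 0.01·(18.535024, 24.260984) = (1.61502176, 1.82341416)
∂f/∂u at (1.61502176, 1.82341416) = 16.5670024

16.5670024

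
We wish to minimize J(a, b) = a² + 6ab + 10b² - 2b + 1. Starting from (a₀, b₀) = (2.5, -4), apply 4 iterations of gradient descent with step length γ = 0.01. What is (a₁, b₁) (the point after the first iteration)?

∇J = (2a + 6b, 6a + 20b - 2)
Step 1: at (2.5, -4), ∇J = (-19, -67) → (2.5, -4) − 0.01·(-19, -67) = (2.69, -3.33)

(2.69, -3.33)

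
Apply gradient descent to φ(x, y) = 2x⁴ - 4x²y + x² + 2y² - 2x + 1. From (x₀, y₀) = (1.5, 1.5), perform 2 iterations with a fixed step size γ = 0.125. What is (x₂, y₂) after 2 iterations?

(0.890625, 0.96875)

∇φ = (8x³ - 8xy + 2x - 2, -4x² + 4y)
Step 1: at (1.5, 1.5), ∇φ = (10, -3) → (1.5, 1.5) − 0.125·(10, -3) = (0.25, 1.875)
Step 2: at (0.25, 1.875), ∇φ = (-5.125, 7.25) → (0.25, 1.875) − 0.125·(-5.125, 7.25) = (0.890625, 0.96875)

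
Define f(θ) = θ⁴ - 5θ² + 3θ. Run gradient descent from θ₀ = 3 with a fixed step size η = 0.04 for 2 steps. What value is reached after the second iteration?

f′(θ) = 4θ³ - 10θ + 3
Step 1: f′(3) = 81; θ₁ = 3 − 0.04·81 = -0.24
Step 2: f′(-0.24) = 5.344704; θ₂ = -0.24 − 0.04·5.344704 = -0.45378816

-0.45378816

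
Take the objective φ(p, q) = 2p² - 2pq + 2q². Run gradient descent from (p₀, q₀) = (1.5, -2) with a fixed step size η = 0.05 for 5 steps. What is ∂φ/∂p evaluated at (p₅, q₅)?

1.46949

∇φ = (4p - 2q, -2p + 4q)
(p₁, q₁) = (1.5, -2) − 0.05·(10, -11) = (1, -1.45)
(p₂, q₂) = (1, -1.45) − 0.05·(6.9, -7.8) = (0.655, -1.06)
(p₃, q₃) = (0.655, -1.06) − 0.05·(4.74, -5.55) = (0.418, -0.7825)
(p₄, q₄) = (0.418, -0.7825) − 0.05·(3.237, -3.966) = (0.25615, -0.5842)
(p₅, q₅) = (0.25615, -0.5842) − 0.05·(2.193, -2.8491) = (0.1465, -0.441745)
∂φ/∂p at (0.1465, -0.441745) = 1.46949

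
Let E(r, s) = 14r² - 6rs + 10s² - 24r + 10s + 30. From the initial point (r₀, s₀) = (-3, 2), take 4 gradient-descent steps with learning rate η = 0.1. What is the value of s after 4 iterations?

∇E = (28r - 6s - 24, -6r + 20s + 10)
Step 1: at (-3, 2), ∇E = (-120, 68) → (-3, 2) − 0.1·(-120, 68) = (9, -4.8)
Step 2: at (9, -4.8), ∇E = (256.8, -140) → (9, -4.8) − 0.1·(256.8, -140) = (-16.68, 9.2)
Step 3: at (-16.68, 9.2), ∇E = (-546.24, 294.08) → (-16.68, 9.2) − 0.1·(-546.24, 294.08) = (37.944, -20.208)
Step 4: at (37.944, -20.208), ∇E = (1159.68, -621.824) → (37.944, -20.208) − 0.1·(1159.68, -621.824) = (-78.024, 41.9744)
s = 41.9744

41.9744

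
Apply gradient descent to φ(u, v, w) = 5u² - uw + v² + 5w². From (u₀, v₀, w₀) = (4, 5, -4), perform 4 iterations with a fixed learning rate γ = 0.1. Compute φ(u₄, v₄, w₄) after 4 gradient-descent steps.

4.19430576

∇φ = (10u - w, 2v, -u + 10w)
Step 1: at (4, 5, -4), ∇φ = (44, 10, -44) → (4, 5, -4) − 0.1·(44, 10, -44) = (-0.4, 4, 0.4)
Step 2: at (-0.4, 4, 0.4), ∇φ = (-4.4, 8, 4.4) → (-0.4, 4, 0.4) − 0.1·(-4.4, 8, 4.4) = (0.04, 3.2, -0.04)
Step 3: at (0.04, 3.2, -0.04), ∇φ = (0.44, 6.4, -0.44) → (0.04, 3.2, -0.04) − 0.1·(0.44, 6.4, -0.44) = (-0.004, 2.56, 0.004)
Step 4: at (-0.004, 2.56, 0.004), ∇φ = (-0.044, 5.12, 0.044) → (-0.004, 2.56, 0.004) − 0.1·(-0.044, 5.12, 0.044) = (0.0004, 2.048, -0.0004)
φ(0.0004, 2.048, -0.0004) = 4.19430576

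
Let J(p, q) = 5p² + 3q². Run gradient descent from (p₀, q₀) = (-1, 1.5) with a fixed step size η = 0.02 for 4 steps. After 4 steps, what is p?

-0.4096

∇J = (10p, 6q)
(p₁, q₁) = (-1, 1.5) − 0.02·(-10, 9) = (-0.8, 1.32)
(p₂, q₂) = (-0.8, 1.32) − 0.02·(-8, 7.92) = (-0.64, 1.1616)
(p₃, q₃) = (-0.64, 1.1616) − 0.02·(-6.4, 6.9696) = (-0.512, 1.022208)
(p₄, q₄) = (-0.512, 1.022208) − 0.02·(-5.12, 6.133248) = (-0.4096, 0.89954304)
p = -0.4096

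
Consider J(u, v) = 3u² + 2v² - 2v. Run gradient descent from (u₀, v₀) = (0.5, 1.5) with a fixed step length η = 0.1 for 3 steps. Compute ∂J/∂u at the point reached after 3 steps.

0.192

∇J = (6u, 4v - 2)
Step 1: at (0.5, 1.5), ∇J = (3, 4) → (0.5, 1.5) − 0.1·(3, 4) = (0.2, 1.1)
Step 2: at (0.2, 1.1), ∇J = (1.2, 2.4) → (0.2, 1.1) − 0.1·(1.2, 2.4) = (0.08, 0.86)
Step 3: at (0.08, 0.86), ∇J = (0.48, 1.44) → (0.08, 0.86) − 0.1·(0.48, 1.44) = (0.032, 0.716)
∂J/∂u at (0.032, 0.716) = 0.192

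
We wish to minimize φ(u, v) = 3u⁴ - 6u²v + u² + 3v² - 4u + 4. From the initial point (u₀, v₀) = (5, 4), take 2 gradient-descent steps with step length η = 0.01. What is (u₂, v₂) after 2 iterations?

(41.63281952, 8.464936)

∇φ = (12u³ - 12uv + 2u - 4, -6u² + 6v)
Step 1: at (5, 4), ∇φ = (1266, -126) → (5, 4) − 0.01·(1266, -126) = (-7.66, 5.26)
Step 2: at (-7.66, 5.26), ∇φ = (-4929.281952, -320.4936) → (-7.66, 5.26) − 0.01·(-4929.281952, -320.4936) = (41.63281952, 8.464936)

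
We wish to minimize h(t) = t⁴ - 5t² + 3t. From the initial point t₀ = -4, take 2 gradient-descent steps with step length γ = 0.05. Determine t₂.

h′(t) = 4t³ - 10t + 3
Step 1: h′(-4) = -213; t₁ = -4 − 0.05·(-213) = 6.65
Step 2: h′(6.65) = 1112.8185; t₂ = 6.65 − 0.05·1112.8185 = -48.990925

-48.990925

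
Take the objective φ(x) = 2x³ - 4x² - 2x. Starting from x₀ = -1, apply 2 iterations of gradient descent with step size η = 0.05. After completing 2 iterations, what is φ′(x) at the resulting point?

72.002784

φ′(x) = 6x² - 8x - 2
Step 1: φ′(-1) = 12; x₁ = -1 − 0.05·12 = -1.6
Step 2: φ′(-1.6) = 26.16; x₂ = -1.6 − 0.05·26.16 = -2.908
φ′(x) at (-2.908) = 72.002784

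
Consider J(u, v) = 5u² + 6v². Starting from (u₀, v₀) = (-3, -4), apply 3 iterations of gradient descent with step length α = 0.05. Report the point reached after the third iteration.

∇J = (10u, 12v)
(u₁, v₁) = (-3, -4) − 0.05·(-30, -48) = (-1.5, -1.6)
(u₂, v₂) = (-1.5, -1.6) − 0.05·(-15, -19.2) = (-0.75, -0.64)
(u₃, v₃) = (-0.75, -0.64) − 0.05·(-7.5, -7.68) = (-0.375, -0.256)

(-0.375, -0.256)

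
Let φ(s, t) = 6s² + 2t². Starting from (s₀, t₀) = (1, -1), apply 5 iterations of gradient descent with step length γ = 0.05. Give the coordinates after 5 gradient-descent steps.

(0.01024, -0.32768)

∇φ = (12s, 4t)
(s₁, t₁) = (1, -1) − 0.05·(12, -4) = (0.4, -0.8)
(s₂, t₂) = (0.4, -0.8) − 0.05·(4.8, -3.2) = (0.16, -0.64)
(s₃, t₃) = (0.16, -0.64) − 0.05·(1.92, -2.56) = (0.064, -0.512)
(s₄, t₄) = (0.064, -0.512) − 0.05·(0.768, -2.048) = (0.0256, -0.4096)
(s₅, t₅) = (0.0256, -0.4096) − 0.05·(0.3072, -1.6384) = (0.01024, -0.32768)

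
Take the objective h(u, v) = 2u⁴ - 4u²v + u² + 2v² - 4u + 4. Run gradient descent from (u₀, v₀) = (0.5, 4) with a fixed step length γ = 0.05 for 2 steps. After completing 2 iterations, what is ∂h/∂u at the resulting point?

∇h = (8u³ - 8uv + 2u - 4, -4u² + 4v)
Step 1: at (0.5, 4), ∇h = (-18, 15) → (0.5, 4) − 0.05·(-18, 15) = (1.4, 3.25)
Step 2: at (1.4, 3.25), ∇h = (-15.648, 5.16) → (1.4, 3.25) − 0.05·(-15.648, 5.16) = (2.1824, 2.992)
∂h/∂u at (2.1824, 2.992) = 31.282769313792

31.282769313792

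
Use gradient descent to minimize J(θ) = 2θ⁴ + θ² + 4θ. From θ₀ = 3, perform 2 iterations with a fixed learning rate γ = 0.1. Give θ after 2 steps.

J′(θ) = 8θ³ + 2θ + 4
θ₁ = 3 − 0.1·226 = -19.6
θ₂ = -19.6 − 0.1·(-60271.488) = 6007.5488

6007.5488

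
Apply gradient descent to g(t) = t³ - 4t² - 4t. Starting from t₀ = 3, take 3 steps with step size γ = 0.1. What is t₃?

g′(t) = 3t² - 8t - 4
t₁ = 3 − 0.1·(-1) = 3.1
t₂ = 3.1 − 0.1·0.03 = 3.097
t₃ = 3.097 − 0.1·(-0.001773) = 3.0971773

3.0971773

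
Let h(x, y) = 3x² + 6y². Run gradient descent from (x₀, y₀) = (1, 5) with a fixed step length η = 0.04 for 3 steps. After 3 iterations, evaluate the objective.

3.543691235328

∇h = (6x, 12y)
(x₁, y₁) = (1, 5) − 0.04·(6, 60) = (0.76, 2.6)
(x₂, y₂) = (0.76, 2.6) − 0.04·(4.56, 31.2) = (0.5776, 1.352)
(x₃, y₃) = (0.5776, 1.352) − 0.04·(3.4656, 16.224) = (0.438976, 0.70304)
h(0.438976, 0.70304) = 3.543691235328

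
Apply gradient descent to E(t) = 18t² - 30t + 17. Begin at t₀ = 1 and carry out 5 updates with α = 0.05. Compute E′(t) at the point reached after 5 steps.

-1.96608

E′(t) = 36t - 30
Step 1: E′(1) = 6; t₁ = 1 − 0.05·6 = 0.7
Step 2: E′(0.7) = -4.8; t₂ = 0.7 − 0.05·(-4.8) = 0.94
Step 3: E′(0.94) = 3.84; t₃ = 0.94 − 0.05·3.84 = 0.748
Step 4: E′(0.748) = -3.072; t₄ = 0.748 − 0.05·(-3.072) = 0.9016
Step 5: E′(0.9016) = 2.4576; t₅ = 0.9016 − 0.05·2.4576 = 0.77872
E′(t) at (0.77872) = -1.96608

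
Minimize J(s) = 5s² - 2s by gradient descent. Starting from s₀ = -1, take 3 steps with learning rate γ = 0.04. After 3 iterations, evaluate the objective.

J′(s) = 10s - 2
Step 1: J′(-1) = -12; s₁ = -1 − 0.04·(-12) = -0.52
Step 2: J′(-0.52) = -7.2; s₂ = -0.52 − 0.04·(-7.2) = -0.232
Step 3: J′(-0.232) = -4.32; s₃ = -0.232 − 0.04·(-4.32) = -0.0592
J(-0.0592) = 0.1359232

0.1359232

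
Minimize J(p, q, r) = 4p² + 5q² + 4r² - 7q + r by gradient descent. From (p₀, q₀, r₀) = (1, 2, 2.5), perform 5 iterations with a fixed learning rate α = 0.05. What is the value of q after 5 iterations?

∇J = (8p, 10q - 7, 8r + 1)
(p₁, q₁, r₁) = (1, 2, 2.5) − 0.05·(8, 13, 21) = (0.6, 1.35, 1.45)
(p₂, q₂, r₂) = (0.6, 1.35, 1.45) − 0.05·(4.8, 6.5, 12.6) = (0.36, 1.025, 0.82)
(p₃, q₃, r₃) = (0.36, 1.025, 0.82) − 0.05·(2.88, 3.25, 7.56) = (0.216, 0.8625, 0.442)
(p₄, q₄, r₄) = (0.216, 0.8625, 0.442) − 0.05·(1.728, 1.625, 4.536) = (0.1296, 0.78125, 0.2152)
(p₅, q₅, r₅) = (0.1296, 0.78125, 0.2152) − 0.05·(1.0368, 0.8125, 2.7216) = (0.07776, 0.740625, 0.07912)
q = 0.740625

0.740625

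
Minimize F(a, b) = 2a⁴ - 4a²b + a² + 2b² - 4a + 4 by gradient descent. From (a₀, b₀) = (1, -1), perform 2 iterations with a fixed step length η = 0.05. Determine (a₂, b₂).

∇F = (8a³ - 8ab + 2a - 4, -4a² + 4b)
Step 1: at (1, -1), ∇F = (14, -8) → (1, -1) − 0.05·(14, -8) = (0.3, -0.6)
Step 2: at (0.3, -0.6), ∇F = (-1.744, -2.76) → (0.3, -0.6) − 0.05·(-1.744, -2.76) = (0.3872, -0.462)

(0.3872, -0.462)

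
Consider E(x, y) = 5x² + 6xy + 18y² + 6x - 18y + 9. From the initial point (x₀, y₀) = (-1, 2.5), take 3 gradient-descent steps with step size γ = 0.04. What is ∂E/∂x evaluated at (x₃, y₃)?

-2.642112

∇E = (10x + 6y + 6, 6x + 36y - 18)
Step 1: at (-1, 2.5), ∇E = (11, 66) → (-1, 2.5) − 0.04·(11, 66) = (-1.44, -0.14)
Step 2: at (-1.44, -0.14), ∇E = (-9.24, -31.68) → (-1.44, -0.14) − 0.04·(-9.24, -31.68) = (-1.0704, 1.1272)
Step 3: at (-1.0704, 1.1272), ∇E = (2.0592, 16.1568) → (-1.0704, 1.1272) − 0.04·(2.0592, 16.1568) = (-1.152768, 0.480928)
∂E/∂x at (-1.152768, 0.480928) = -2.642112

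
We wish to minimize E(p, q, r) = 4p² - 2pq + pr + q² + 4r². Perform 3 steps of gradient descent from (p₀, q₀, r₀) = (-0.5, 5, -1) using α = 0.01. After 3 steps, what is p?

∇E = (8p - 2q + r, -2p + 2q, p + 8r)
Step 1: at (-0.5, 5, -1), ∇E = (-15, 11, -8.5) → (-0.5, 5, -1) − 0.01·(-15, 11, -8.5) = (-0.35, 4.89, -0.915)
Step 2: at (-0.35, 4.89, -0.915), ∇E = (-13.495, 10.48, -7.67) → (-0.35, 4.89, -0.915) − 0.01·(-13.495, 10.48, -7.67) = (-0.21505, 4.7852, -0.8383)
Step 3: at (-0.21505, 4.7852, -0.8383), ∇E = (-12.1291, 10.0005, -6.92145) → (-0.21505, 4.7852, -0.8383) − 0.01·(-12.1291, 10.0005, -6.92145) = (-0.093759, 4.685195, -0.7690855)
p = -0.093759

-0.093759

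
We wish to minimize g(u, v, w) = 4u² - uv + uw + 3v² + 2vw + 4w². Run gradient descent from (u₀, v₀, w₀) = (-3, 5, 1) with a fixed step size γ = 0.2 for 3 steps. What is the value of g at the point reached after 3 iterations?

∇g = (8u - v + w, -u + 6v + 2w, u + 2v + 8w)
Step 1: at (-3, 5, 1), ∇g = (-28, 35, 15) → (-3, 5, 1) − 0.2·(-28, 35, 15) = (2.6, -2, -2)
Step 2: at (2.6, -2, -2), ∇g = (20.8, -18.6, -17.4) → (2.6, -2, -2) − 0.2·(20.8, -18.6, -17.4) = (-1.56, 1.72, 1.48)
Step 3: at (-1.56, 1.72, 1.48), ∇g = (-12.72, 14.84, 13.72) → (-1.56, 1.72, 1.48) − 0.2·(-12.72, 14.84, 13.72) = (0.984, -1.248, -1.264)
g(0.984, -1.248, -1.264) = 18.07552

18.07552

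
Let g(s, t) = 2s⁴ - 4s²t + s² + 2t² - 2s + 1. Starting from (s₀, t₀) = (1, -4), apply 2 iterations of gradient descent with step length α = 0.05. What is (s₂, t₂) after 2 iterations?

∇g = (8s³ - 8st + 2s - 2, -4s² + 4t)
(s₁, t₁) = (1, -4) − 0.05·(40, -20) = (-1, -3)
(s₂, t₂) = (-1, -3) − 0.05·(-36, -16) = (0.8, -2.2)

(0.8, -2.2)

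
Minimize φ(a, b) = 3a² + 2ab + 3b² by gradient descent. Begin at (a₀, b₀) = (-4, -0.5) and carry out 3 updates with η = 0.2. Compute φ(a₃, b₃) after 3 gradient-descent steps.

1.890352

∇φ = (6a + 2b, 2a + 6b)
Step 1: at (-4, -0.5), ∇φ = (-25, -11) → (-4, -0.5) − 0.2·(-25, -11) = (1, 1.7)
Step 2: at (1, 1.7), ∇φ = (9.4, 12.2) → (1, 1.7) − 0.2·(9.4, 12.2) = (-0.88, -0.74)
Step 3: at (-0.88, -0.74), ∇φ = (-6.76, -6.2) → (-0.88, -0.74) − 0.2·(-6.76, -6.2) = (0.472, 0.5)
φ(0.472, 0.5) = 1.890352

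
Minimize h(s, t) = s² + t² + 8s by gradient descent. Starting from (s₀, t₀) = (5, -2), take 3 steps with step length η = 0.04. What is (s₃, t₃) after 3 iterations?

(3.008192, -1.557376)

∇h = (2s + 8, 2t)
(s₁, t₁) = (5, -2) − 0.04·(18, -4) = (4.28, -1.84)
(s₂, t₂) = (4.28, -1.84) − 0.04·(16.56, -3.68) = (3.6176, -1.6928)
(s₃, t₃) = (3.6176, -1.6928) − 0.04·(15.2352, -3.3856) = (3.008192, -1.557376)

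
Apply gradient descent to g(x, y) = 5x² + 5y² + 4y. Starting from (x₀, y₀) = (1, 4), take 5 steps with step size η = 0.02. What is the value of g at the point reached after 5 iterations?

∇g = (10x, 10y + 4)
(x₁, y₁) = (1, 4) − 0.02·(10, 44) = (0.8, 3.12)
(x₂, y₂) = (0.8, 3.12) − 0.02·(8, 35.2) = (0.64, 2.416)
(x₃, y₃) = (0.64, 2.416) − 0.02·(6.4, 28.16) = (0.512, 1.8528)
(x₄, y₄) = (0.512, 1.8528) − 0.02·(5.12, 22.528) = (0.4096, 1.40224)
(x₅, y₅) = (0.4096, 1.40224) − 0.02·(4.096, 18.0224) = (0.32768, 1.041792)
g(0.32768, 1.041792) = 10.13069176832

10.13069176832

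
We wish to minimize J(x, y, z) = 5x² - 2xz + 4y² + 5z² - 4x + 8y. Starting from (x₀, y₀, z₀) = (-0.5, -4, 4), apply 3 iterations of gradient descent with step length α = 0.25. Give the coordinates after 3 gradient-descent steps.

∇J = (10x - 2z - 4, 8y + 8, -2x + 10z)
Step 1: at (-0.5, -4, 4), ∇J = (-17, -24, 41) → (-0.5, -4, 4) − 0.25·(-17, -24, 41) = (3.75, 2, -6.25)
Step 2: at (3.75, 2, -6.25), ∇J = (46, 24, -70) → (3.75, 2, -6.25) − 0.25·(46, 24, -70) = (-7.75, -4, 11.25)
Step 3: at (-7.75, -4, 11.25), ∇J = (-104, -24, 128) → (-7.75, -4, 11.25) − 0.25·(-104, -24, 128) = (18.25, 2, -20.75)

(18.25, 2, -20.75)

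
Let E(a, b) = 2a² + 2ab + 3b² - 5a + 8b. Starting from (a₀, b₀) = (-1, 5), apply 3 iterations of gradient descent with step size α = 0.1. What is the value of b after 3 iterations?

-0.72

∇E = (4a + 2b - 5, 2a + 6b + 8)
Step 1: at (-1, 5), ∇E = (1, 36) → (-1, 5) − 0.1·(1, 36) = (-1.1, 1.4)
Step 2: at (-1.1, 1.4), ∇E = (-6.6, 14.2) → (-1.1, 1.4) − 0.1·(-6.6, 14.2) = (-0.44, -0.02)
Step 3: at (-0.44, -0.02), ∇E = (-6.8, 7) → (-0.44, -0.02) − 0.1·(-6.8, 7) = (0.24, -0.72)
b = -0.72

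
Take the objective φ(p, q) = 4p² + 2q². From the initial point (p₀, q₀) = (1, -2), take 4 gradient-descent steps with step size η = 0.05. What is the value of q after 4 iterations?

-0.8192

∇φ = (8p, 4q)
(p₁, q₁) = (1, -2) − 0.05·(8, -8) = (0.6, -1.6)
(p₂, q₂) = (0.6, -1.6) − 0.05·(4.8, -6.4) = (0.36, -1.28)
(p₃, q₃) = (0.36, -1.28) − 0.05·(2.88, -5.12) = (0.216, -1.024)
(p₄, q₄) = (0.216, -1.024) − 0.05·(1.728, -4.096) = (0.1296, -0.8192)
q = -0.8192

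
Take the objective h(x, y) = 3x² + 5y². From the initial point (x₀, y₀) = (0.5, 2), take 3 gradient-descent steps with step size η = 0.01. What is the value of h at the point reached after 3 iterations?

11.146222335792

∇h = (6x, 10y)
Step 1: at (0.5, 2), ∇h = (3, 20) → (0.5, 2) − 0.01·(3, 20) = (0.47, 1.8)
Step 2: at (0.47, 1.8), ∇h = (2.82, 18) → (0.47, 1.8) − 0.01·(2.82, 18) = (0.4418, 1.62)
Step 3: at (0.4418, 1.62), ∇h = (2.6508, 16.2) → (0.4418, 1.62) − 0.01·(2.6508, 16.2) = (0.415292, 1.458)
h(0.415292, 1.458) = 11.146222335792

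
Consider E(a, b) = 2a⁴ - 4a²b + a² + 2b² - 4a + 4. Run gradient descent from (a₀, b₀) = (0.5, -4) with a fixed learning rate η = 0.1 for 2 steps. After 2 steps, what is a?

∇E = (8a³ - 8ab + 2a - 4, -4a² + 4b)
(a₁, b₁) = (0.5, -4) − 0.1·(14, -17) = (-0.9, -2.3)
(a₂, b₂) = (-0.9, -2.3) − 0.1·(-28.192, -12.44) = (1.9192, -1.056)
a = 1.9192

1.9192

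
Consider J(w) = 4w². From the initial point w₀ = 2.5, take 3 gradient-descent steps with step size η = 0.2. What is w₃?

-0.54

J′(w) = 8w
w₁ = 2.5 − 0.2·20 = -1.5
w₂ = -1.5 − 0.2·(-12) = 0.9
w₃ = 0.9 − 0.2·7.2 = -0.54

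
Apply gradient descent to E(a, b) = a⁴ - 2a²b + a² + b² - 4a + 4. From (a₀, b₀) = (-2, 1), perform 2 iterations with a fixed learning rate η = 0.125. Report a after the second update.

-0.25

∇E = (4a³ - 4ab + 2a - 4, -2a² + 2b)
Step 1: at (-2, 1), ∇E = (-32, -6) → (-2, 1) − 0.125·(-32, -6) = (2, 1.75)
Step 2: at (2, 1.75), ∇E = (18, -4.5) → (2, 1.75) − 0.125·(18, -4.5) = (-0.25, 2.3125)
a = -0.25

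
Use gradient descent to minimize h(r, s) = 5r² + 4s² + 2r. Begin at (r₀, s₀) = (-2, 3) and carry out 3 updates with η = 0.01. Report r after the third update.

∇h = (10r + 2, 8s)
Step 1: at (-2, 3), ∇h = (-18, 24) → (-2, 3) − 0.01·(-18, 24) = (-1.82, 2.76)
Step 2: at (-1.82, 2.76), ∇h = (-16.2, 22.08) → (-1.82, 2.76) − 0.01·(-16.2, 22.08) = (-1.658, 2.5392)
Step 3: at (-1.658, 2.5392), ∇h = (-14.58, 20.3136) → (-1.658, 2.5392) − 0.01·(-14.58, 20.3136) = (-1.5122, 2.336064)
r = -1.5122

-1.5122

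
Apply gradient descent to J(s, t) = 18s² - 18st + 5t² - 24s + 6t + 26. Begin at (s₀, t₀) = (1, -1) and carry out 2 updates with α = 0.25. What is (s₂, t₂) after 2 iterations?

∇J = (36s - 18t - 24, -18s + 10t + 6)
(s₁, t₁) = (1, -1) − 0.25·(30, -22) = (-6.5, 4.5)
(s₂, t₂) = (-6.5, 4.5) − 0.25·(-339, 168) = (78.25, -37.5)

(78.25, -37.5)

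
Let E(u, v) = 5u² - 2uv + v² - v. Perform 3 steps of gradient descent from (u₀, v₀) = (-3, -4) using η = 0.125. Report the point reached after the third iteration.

(-0.453125, -2.078125)

∇E = (10u - 2v, -2u + 2v - 1)
Step 1: at (-3, -4), ∇E = (-22, -3) → (-3, -4) − 0.125·(-22, -3) = (-0.25, -3.625)
Step 2: at (-0.25, -3.625), ∇E = (4.75, -7.75) → (-0.25, -3.625) − 0.125·(4.75, -7.75) = (-0.84375, -2.65625)
Step 3: at (-0.84375, -2.65625), ∇E = (-3.125, -4.625) → (-0.84375, -2.65625) − 0.125·(-3.125, -4.625) = (-0.453125, -2.078125)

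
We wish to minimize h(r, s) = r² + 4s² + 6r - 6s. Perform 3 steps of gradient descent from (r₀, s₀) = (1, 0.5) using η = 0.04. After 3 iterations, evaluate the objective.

∇h = (2r + 6, 8s - 6)
Step 1: at (1, 0.5), ∇h = (8, -2) → (1, 0.5) − 0.04·(8, -2) = (0.68, 0.58)
Step 2: at (0.68, 0.58), ∇h = (7.36, -1.36) → (0.68, 0.58) − 0.04·(7.36, -1.36) = (0.3856, 0.6344)
Step 3: at (0.3856, 0.6344), ∇h = (6.7712, -0.9248) → (0.3856, 0.6344) − 0.04·(6.7712, -0.9248) = (0.114752, 0.671392)
h(0.114752, 0.671392) = -1.52360310784

-1.52360310784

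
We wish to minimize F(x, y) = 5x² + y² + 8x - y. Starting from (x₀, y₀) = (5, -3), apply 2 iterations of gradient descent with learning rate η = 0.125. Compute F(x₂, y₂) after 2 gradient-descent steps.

1.0830078125

∇F = (10x + 8, 2y - 1)
(x₁, y₁) = (5, -3) − 0.125·(58, -7) = (-2.25, -2.125)
(x₂, y₂) = (-2.25, -2.125) − 0.125·(-14.5, -5.25) = (-0.4375, -1.46875)
F(-0.4375, -1.46875) = 1.0830078125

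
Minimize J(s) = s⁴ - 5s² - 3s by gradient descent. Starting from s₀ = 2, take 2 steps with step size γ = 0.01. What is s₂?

1.85228516

J′(s) = 4s³ - 10s - 3
Step 1: J′(2) = 9; s₁ = 2 − 0.01·9 = 1.91
Step 2: J′(1.91) = 5.771484; s₂ = 1.91 − 0.01·5.771484 = 1.85228516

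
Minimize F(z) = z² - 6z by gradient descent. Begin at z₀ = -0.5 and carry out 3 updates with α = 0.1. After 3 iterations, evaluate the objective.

-5.788736

F′(z) = 2z - 6
z₁ = -0.5 − 0.1·(-7) = 0.2
z₂ = 0.2 − 0.1·(-5.6) = 0.76
z₃ = 0.76 − 0.1·(-4.48) = 1.208
F(1.208) = -5.788736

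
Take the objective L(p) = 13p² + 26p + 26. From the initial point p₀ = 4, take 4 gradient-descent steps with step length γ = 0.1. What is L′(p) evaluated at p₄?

851.968

L′(p) = 26p + 26
Step 1: L′(4) = 130; p₁ = 4 − 0.1·130 = -9
Step 2: L′(-9) = -208; p₂ = -9 − 0.1·(-208) = 11.8
Step 3: L′(11.8) = 332.8; p₃ = 11.8 − 0.1·332.8 = -21.48
Step 4: L′(-21.48) = -532.48; p₄ = -21.48 − 0.1·(-532.48) = 31.768
L′(p) at (31.768) = 851.968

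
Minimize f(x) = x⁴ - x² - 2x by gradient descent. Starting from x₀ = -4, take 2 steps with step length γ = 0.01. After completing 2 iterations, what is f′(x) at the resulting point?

-9.6484375

f′(x) = 4x³ - 2x - 2
Step 1: f′(-4) = -250; x₁ = -4 − 0.01·(-250) = -1.5
Step 2: f′(-1.5) = -12.5; x₂ = -1.5 − 0.01·(-12.5) = -1.375
f′(x) at (-1.375) = -9.6484375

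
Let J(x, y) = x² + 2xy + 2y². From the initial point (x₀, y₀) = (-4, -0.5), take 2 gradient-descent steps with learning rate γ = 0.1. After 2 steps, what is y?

∇J = (2x + 2y, 2x + 4y)
Step 1: at (-4, -0.5), ∇J = (-9, -10) → (-4, -0.5) − 0.1·(-9, -10) = (-3.1, 0.5)
Step 2: at (-3.1, 0.5), ∇J = (-5.2, -4.2) → (-3.1, 0.5) − 0.1·(-5.2, -4.2) = (-2.58, 0.92)
y = 0.92

0.92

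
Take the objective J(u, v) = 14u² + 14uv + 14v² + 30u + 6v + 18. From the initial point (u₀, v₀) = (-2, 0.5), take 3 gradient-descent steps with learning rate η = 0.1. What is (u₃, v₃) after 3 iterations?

(9.272, 10.936)

∇J = (28u + 14v + 30, 14u + 28v + 6)
(u₁, v₁) = (-2, 0.5) − 0.1·(-19, -8) = (-0.1, 1.3)
(u₂, v₂) = (-0.1, 1.3) − 0.1·(45.4, 41) = (-4.64, -2.8)
(u₃, v₃) = (-4.64, -2.8) − 0.1·(-139.12, -137.36) = (9.272, 10.936)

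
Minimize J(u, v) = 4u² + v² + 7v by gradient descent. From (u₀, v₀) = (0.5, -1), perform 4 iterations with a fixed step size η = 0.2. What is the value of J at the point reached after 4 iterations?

∇J = (8u, 2v + 7)
(u₁, v₁) = (0.5, -1) − 0.2·(4, 5) = (-0.3, -2)
(u₂, v₂) = (-0.3, -2) − 0.2·(-2.4, 3) = (0.18, -2.6)
(u₃, v₃) = (0.18, -2.6) − 0.2·(1.44, 1.8) = (-0.108, -2.96)
(u₄, v₄) = (-0.108, -2.96) − 0.2·(-0.864, 1.08) = (0.0648, -3.176)
J(0.0648, -3.176) = -12.12822784

-12.12822784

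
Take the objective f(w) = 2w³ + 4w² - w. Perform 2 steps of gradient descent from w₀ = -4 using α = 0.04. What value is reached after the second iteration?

f′(w) = 6w² + 8w - 1
w₁ = -4 − 0.04·63 = -6.52
w₂ = -6.52 − 0.04·201.9024 = -14.596096

-14.596096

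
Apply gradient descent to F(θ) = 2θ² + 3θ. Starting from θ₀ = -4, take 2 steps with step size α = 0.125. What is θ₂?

-1.5625

F′(θ) = 4θ + 3
θ₁ = -4 − 0.125·(-13) = -2.375
θ₂ = -2.375 − 0.125·(-6.5) = -1.5625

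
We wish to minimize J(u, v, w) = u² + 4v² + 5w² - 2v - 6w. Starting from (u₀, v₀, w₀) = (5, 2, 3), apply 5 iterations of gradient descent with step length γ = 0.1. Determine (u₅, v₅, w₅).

(1.6384, 0.25056, 0.6)

∇J = (2u, 8v - 2, 10w - 6)
(u₁, v₁, w₁) = (5, 2, 3) − 0.1·(10, 14, 24) = (4, 0.6, 0.6)
(u₂, v₂, w₂) = (4, 0.6, 0.6) − 0.1·(8, 2.8, 0) = (3.2, 0.32, 0.6)
(u₃, v₃, w₃) = (3.2, 0.32, 0.6) − 0.1·(6.4, 0.56, 0) = (2.56, 0.264, 0.6)
(u₄, v₄, w₄) = (2.56, 0.264, 0.6) − 0.1·(5.12, 0.112, 0) = (2.048, 0.2528, 0.6)
(u₅, v₅, w₅) = (2.048, 0.2528, 0.6) − 0.1·(4.096, 0.0224, 0) = (1.6384, 0.25056, 0.6)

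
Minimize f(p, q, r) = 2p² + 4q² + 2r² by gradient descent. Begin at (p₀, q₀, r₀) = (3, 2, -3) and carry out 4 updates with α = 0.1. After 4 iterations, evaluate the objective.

0.60470272

∇f = (4p, 8q, 4r)
Step 1: at (3, 2, -3), ∇f = (12, 16, -12) → (3, 2, -3) − 0.1·(12, 16, -12) = (1.8, 0.4, -1.8)
Step 2: at (1.8, 0.4, -1.8), ∇f = (7.2, 3.2, -7.2) → (1.8, 0.4, -1.8) − 0.1·(7.2, 3.2, -7.2) = (1.08, 0.08, -1.08)
Step 3: at (1.08, 0.08, -1.08), ∇f = (4.32, 0.64, -4.32) → (1.08, 0.08, -1.08) − 0.1·(4.32, 0.64, -4.32) = (0.648, 0.016, -0.648)
Step 4: at (0.648, 0.016, -0.648), ∇f = (2.592, 0.128, -2.592) → (0.648, 0.016, -0.648) − 0.1·(2.592, 0.128, -2.592) = (0.3888, 0.0032, -0.3888)
f(0.3888, 0.0032, -0.3888) = 0.60470272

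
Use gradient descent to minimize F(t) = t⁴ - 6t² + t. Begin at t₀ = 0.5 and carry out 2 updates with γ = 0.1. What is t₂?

1.64705

F′(t) = 4t³ - 12t + 1
Step 1: F′(0.5) = -4.5; t₁ = 0.5 − 0.1·(-4.5) = 0.95
Step 2: F′(0.95) = -6.9705; t₂ = 0.95 − 0.1·(-6.9705) = 1.64705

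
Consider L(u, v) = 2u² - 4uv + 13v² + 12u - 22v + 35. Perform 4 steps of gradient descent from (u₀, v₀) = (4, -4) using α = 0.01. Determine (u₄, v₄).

(2.61748768, -0.25428336)

∇L = (4u - 4v + 12, -4u + 26v - 22)
Step 1: at (4, -4), ∇L = (44, -142) → (4, -4) − 0.01·(44, -142) = (3.56, -2.58)
Step 2: at (3.56, -2.58), ∇L = (36.56, -103.32) → (3.56, -2.58) − 0.01·(36.56, -103.32) = (3.1944, -1.5468)
Step 3: at (3.1944, -1.5468), ∇L = (30.9648, -74.9944) → (3.1944, -1.5468) − 0.01·(30.9648, -74.9944) = (2.884752, -0.796856)
Step 4: at (2.884752, -0.796856), ∇L = (26.726432, -54.257264) → (2.884752, -0.796856) − 0.01·(26.726432, -54.257264) = (2.61748768, -0.25428336)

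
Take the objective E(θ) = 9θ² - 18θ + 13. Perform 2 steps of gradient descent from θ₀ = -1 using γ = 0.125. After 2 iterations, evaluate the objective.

E′(θ) = 18θ - 18
θ₁ = -1 − 0.125·(-36) = 3.5
θ₂ = 3.5 − 0.125·45 = -2.125
E(-2.125) = 91.890625

91.890625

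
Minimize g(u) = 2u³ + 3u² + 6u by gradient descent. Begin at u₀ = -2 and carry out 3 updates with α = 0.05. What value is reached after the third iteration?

-10.7625827

g′(u) = 6u² + 6u + 6
Step 1: g′(-2) = 18; u₁ = -2 − 0.05·18 = -2.9
Step 2: g′(-2.9) = 39.06; u₂ = -2.9 − 0.05·39.06 = -4.853
Step 3: g′(-4.853) = 118.191654; u₃ = -4.853 − 0.05·118.191654 = -10.7625827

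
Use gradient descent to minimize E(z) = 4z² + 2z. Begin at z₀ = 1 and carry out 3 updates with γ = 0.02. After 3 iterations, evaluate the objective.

1.9456126976

E′(z) = 8z + 2
z₁ = 1 − 0.02·10 = 0.8
z₂ = 0.8 − 0.02·8.4 = 0.632
z₃ = 0.632 − 0.02·7.056 = 0.49088
E(0.49088) = 1.9456126976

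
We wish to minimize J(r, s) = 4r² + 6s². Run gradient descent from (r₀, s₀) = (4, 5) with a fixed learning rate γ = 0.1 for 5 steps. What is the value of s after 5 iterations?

∇J = (8r, 12s)
(r₁, s₁) = (4, 5) − 0.1·(32, 60) = (0.8, -1)
(r₂, s₂) = (0.8, -1) − 0.1·(6.4, -12) = (0.16, 0.2)
(r₃, s₃) = (0.16, 0.2) − 0.1·(1.28, 2.4) = (0.032, -0.04)
(r₄, s₄) = (0.032, -0.04) − 0.1·(0.256, -0.48) = (0.0064, 0.008)
(r₅, s₅) = (0.0064, 0.008) − 0.1·(0.0512, 0.096) = (0.00128, -0.0016)
s = -0.0016

-0.0016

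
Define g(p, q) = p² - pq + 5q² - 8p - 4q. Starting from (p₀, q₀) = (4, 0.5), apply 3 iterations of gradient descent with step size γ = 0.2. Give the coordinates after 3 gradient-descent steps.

(4.272, 1.136)

∇g = (2p - q - 8, -p + 10q - 4)
(p₁, q₁) = (4, 0.5) − 0.2·(-0.5, -3) = (4.1, 1.1)
(p₂, q₂) = (4.1, 1.1) − 0.2·(-0.9, 2.9) = (4.28, 0.52)
(p₃, q₃) = (4.28, 0.52) − 0.2·(0.04, -3.08) = (4.272, 1.136)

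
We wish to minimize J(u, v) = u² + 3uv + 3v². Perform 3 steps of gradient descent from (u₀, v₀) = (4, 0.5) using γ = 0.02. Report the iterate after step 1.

(3.81, 0.2)

∇J = (2u + 3v, 3u + 6v)
(u₁, v₁) = (4, 0.5) − 0.02·(9.5, 15) = (3.81, 0.2)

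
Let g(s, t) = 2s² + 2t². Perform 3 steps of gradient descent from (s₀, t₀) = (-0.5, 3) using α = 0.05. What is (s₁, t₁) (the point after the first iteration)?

(-0.4, 2.4)

∇g = (4s, 4t)
Step 1: at (-0.5, 3), ∇g = (-2, 12) → (-0.5, 3) − 0.05·(-2, 12) = (-0.4, 2.4)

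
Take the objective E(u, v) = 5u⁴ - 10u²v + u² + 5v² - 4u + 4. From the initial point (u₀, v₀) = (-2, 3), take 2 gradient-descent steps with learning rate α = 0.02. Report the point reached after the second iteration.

∇E = (20u³ - 20uv + 2u - 4, -10u² + 10v)
(u₁, v₁) = (-2, 3) − 0.02·(-48, -10) = (-1.04, 3.2)
(u₂, v₂) = (-1.04, 3.2) − 0.02·(37.98272, 21.184) = (-1.7996544, 2.77632)

(-1.7996544, 2.77632)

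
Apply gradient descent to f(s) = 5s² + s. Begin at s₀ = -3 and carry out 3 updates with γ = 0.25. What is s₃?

f′(s) = 10s + 1
Step 1: f′(-3) = -29; s₁ = -3 − 0.25·(-29) = 4.25
Step 2: f′(4.25) = 43.5; s₂ = 4.25 − 0.25·43.5 = -6.625
Step 3: f′(-6.625) = -65.25; s₃ = -6.625 − 0.25·(-65.25) = 9.6875

9.6875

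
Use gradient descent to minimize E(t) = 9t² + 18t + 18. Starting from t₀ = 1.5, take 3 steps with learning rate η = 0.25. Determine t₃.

E′(t) = 18t + 18
Step 1: E′(1.5) = 45; t₁ = 1.5 − 0.25·45 = -9.75
Step 2: E′(-9.75) = -157.5; t₂ = -9.75 − 0.25·(-157.5) = 29.625
Step 3: E′(29.625) = 551.25; t₃ = 29.625 − 0.25·551.25 = -108.1875

-108.1875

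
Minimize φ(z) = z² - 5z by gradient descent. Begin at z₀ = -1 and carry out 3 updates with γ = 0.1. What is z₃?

φ′(z) = 2z - 5
z₁ = -1 − 0.1·(-7) = -0.3
z₂ = -0.3 − 0.1·(-5.6) = 0.26
z₃ = 0.26 − 0.1·(-4.48) = 0.708

0.708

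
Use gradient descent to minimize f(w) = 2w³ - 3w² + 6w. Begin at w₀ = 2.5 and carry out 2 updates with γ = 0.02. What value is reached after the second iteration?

1.594612

f′(w) = 6w² - 6w + 6
w₁ = 2.5 − 0.02·28.5 = 1.93
w₂ = 1.93 − 0.02·16.7694 = 1.594612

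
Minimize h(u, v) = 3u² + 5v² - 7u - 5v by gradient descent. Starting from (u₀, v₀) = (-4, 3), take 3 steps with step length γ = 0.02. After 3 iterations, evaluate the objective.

∇h = (6u - 7, 10v - 5)
Step 1: at (-4, 3), ∇h = (-31, 25) → (-4, 3) − 0.02·(-31, 25) = (-3.38, 2.5)
Step 2: at (-3.38, 2.5), ∇h = (-27.28, 20) → (-3.38, 2.5) − 0.02·(-27.28, 20) = (-2.8344, 2.1)
Step 3: at (-2.8344, 2.1), ∇h = (-24.0064, 16) → (-2.8344, 2.1) − 0.02·(-24.0064, 16) = (-2.354272, 1.78)
h(-2.354272, 1.78) = 40.049693949952

40.049693949952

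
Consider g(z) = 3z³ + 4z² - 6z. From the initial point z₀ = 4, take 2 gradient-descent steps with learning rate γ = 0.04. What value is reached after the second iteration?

-4.4864

g′(z) = 9z² + 8z - 6
z₁ = 4 − 0.04·170 = -2.8
z₂ = -2.8 − 0.04·42.16 = -4.4864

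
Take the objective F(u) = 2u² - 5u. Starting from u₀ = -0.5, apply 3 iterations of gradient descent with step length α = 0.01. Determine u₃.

F′(u) = 4u - 5
Step 1: F′(-0.5) = -7; u₁ = -0.5 − 0.01·(-7) = -0.43
Step 2: F′(-0.43) = -6.72; u₂ = -0.43 − 0.01·(-6.72) = -0.3628
Step 3: F′(-0.3628) = -6.4512; u₃ = -0.3628 − 0.01·(-6.4512) = -0.298288

-0.298288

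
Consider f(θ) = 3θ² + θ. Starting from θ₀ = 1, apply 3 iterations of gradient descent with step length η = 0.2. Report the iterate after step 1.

-0.4

f′(θ) = 6θ + 1
θ₁ = 1 − 0.2·7 = -0.4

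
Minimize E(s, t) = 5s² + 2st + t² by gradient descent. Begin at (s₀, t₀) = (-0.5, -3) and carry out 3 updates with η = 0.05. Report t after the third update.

∇E = (10s + 2t, 2s + 2t)
(s₁, t₁) = (-0.5, -3) − 0.05·(-11, -7) = (0.05, -2.65)
(s₂, t₂) = (0.05, -2.65) − 0.05·(-4.8, -5.2) = (0.29, -2.39)
(s₃, t₃) = (0.29, -2.39) − 0.05·(-1.88, -4.2) = (0.384, -2.18)
t = -2.18

-2.18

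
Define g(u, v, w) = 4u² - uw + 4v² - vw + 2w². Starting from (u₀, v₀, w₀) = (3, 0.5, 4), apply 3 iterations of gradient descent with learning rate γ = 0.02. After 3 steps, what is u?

∇g = (8u - w, 8v - w, -u - v + 4w)
Step 1: at (3, 0.5, 4), ∇g = (20, 0, 12.5) → (3, 0.5, 4) − 0.02·(20, 0, 12.5) = (2.6, 0.5, 3.75)
Step 2: at (2.6, 0.5, 3.75), ∇g = (17.05, 0.25, 11.9) → (2.6, 0.5, 3.75) − 0.02·(17.05, 0.25, 11.9) = (2.259, 0.495, 3.512)
Step 3: at (2.259, 0.495, 3.512), ∇g = (14.56, 0.448, 11.294) → (2.259, 0.495, 3.512) − 0.02·(14.56, 0.448, 11.294) = (1.9678, 0.48604, 3.28612)
u = 1.9678

1.9678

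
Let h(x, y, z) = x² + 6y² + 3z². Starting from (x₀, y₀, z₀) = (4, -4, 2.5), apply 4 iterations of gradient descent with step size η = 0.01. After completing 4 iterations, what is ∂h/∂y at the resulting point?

-28.78537728

∇h = (2x, 12y, 6z)
(x₁, y₁, z₁) = (4, -4, 2.5) − 0.01·(8, -48, 15) = (3.92, -3.52, 2.35)
(x₂, y₂, z₂) = (3.92, -3.52, 2.35) − 0.01·(7.84, -42.24, 14.1) = (3.8416, -3.0976, 2.209)
(x₃, y₃, z₃) = (3.8416, -3.0976, 2.209) − 0.01·(7.6832, -37.1712, 13.254) = (3.764768, -2.725888, 2.07646)
(x₄, y₄, z₄) = (3.764768, -2.725888, 2.07646) − 0.01·(7.529536, -32.710656, 12.45876) = (3.68947264, -2.39878144, 1.9518724)
∂h/∂y at (3.68947264, -2.39878144, 1.9518724) = -28.78537728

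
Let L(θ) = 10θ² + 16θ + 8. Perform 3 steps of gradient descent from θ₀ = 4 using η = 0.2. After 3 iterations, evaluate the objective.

167963.2

L′(θ) = 20θ + 16
Step 1: L′(4) = 96; θ₁ = 4 − 0.2·96 = -15.2
Step 2: L′(-15.2) = -288; θ₂ = -15.2 − 0.2·(-288) = 42.4
Step 3: L′(42.4) = 864; θ₃ = 42.4 − 0.2·864 = -130.4
L(-130.4) = 167963.2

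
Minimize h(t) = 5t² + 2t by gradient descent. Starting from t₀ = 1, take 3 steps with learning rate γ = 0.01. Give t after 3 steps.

0.6748

h′(t) = 10t + 2
Step 1: h′(1) = 12; t₁ = 1 − 0.01·12 = 0.88
Step 2: h′(0.88) = 10.8; t₂ = 0.88 − 0.01·10.8 = 0.772
Step 3: h′(0.772) = 9.72; t₃ = 0.772 − 0.01·9.72 = 0.6748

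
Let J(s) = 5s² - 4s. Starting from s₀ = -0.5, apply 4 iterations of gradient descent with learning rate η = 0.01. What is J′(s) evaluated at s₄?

J′(s) = 10s - 4
s₁ = -0.5 − 0.01·(-9) = -0.41
s₂ = -0.41 − 0.01·(-8.1) = -0.329
s₃ = -0.329 − 0.01·(-7.29) = -0.2561
s₄ = -0.2561 − 0.01·(-6.561) = -0.19049
J′(s) at (-0.19049) = -5.9049

-5.9049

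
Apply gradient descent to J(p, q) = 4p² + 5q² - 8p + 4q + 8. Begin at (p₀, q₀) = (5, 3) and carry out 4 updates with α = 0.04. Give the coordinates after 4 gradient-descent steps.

(1.85525504, 0.04064)

∇J = (8p - 8, 10q + 4)
(p₁, q₁) = (5, 3) − 0.04·(32, 34) = (3.72, 1.64)
(p₂, q₂) = (3.72, 1.64) − 0.04·(21.76, 20.4) = (2.8496, 0.824)
(p₃, q₃) = (2.8496, 0.824) − 0.04·(14.7968, 12.24) = (2.257728, 0.3344)
(p₄, q₄) = (2.257728, 0.3344) − 0.04·(10.061824, 7.344) = (1.85525504, 0.04064)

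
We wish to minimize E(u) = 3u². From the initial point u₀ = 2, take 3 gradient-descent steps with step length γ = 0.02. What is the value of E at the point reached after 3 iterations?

E′(u) = 6u
u₁ = 2 − 0.02·12 = 1.76
u₂ = 1.76 − 0.02·10.56 = 1.5488
u₃ = 1.5488 − 0.02·9.2928 = 1.362944
E(1.362944) = 5.572849041408

5.572849041408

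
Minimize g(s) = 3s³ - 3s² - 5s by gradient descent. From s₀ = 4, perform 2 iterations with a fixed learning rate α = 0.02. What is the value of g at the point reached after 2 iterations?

-4.223507134584

g′(s) = 9s² - 6s - 5
Step 1: g′(4) = 115; s₁ = 4 − 0.02·115 = 1.7
Step 2: g′(1.7) = 10.81; s₂ = 1.7 − 0.02·10.81 = 1.4838
g(1.4838) = -4.223507134584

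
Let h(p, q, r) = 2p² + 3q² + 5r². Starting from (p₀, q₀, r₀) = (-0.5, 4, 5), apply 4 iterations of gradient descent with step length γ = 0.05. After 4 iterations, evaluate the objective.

∇h = (4p, 6q, 10r)
Step 1: at (-0.5, 4, 5), ∇h = (-2, 24, 50) → (-0.5, 4, 5) − 0.05·(-2, 24, 50) = (-0.4, 2.8, 2.5)
Step 2: at (-0.4, 2.8, 2.5), ∇h = (-1.6, 16.8, 25) → (-0.4, 2.8, 2.5) − 0.05·(-1.6, 16.8, 25) = (-0.32, 1.96, 1.25)
Step 3: at (-0.32, 1.96, 1.25), ∇h = (-1.28, 11.76, 12.5) → (-0.32, 1.96, 1.25) − 0.05·(-1.28, 11.76, 12.5) = (-0.256, 1.372, 0.625)
Step 4: at (-0.256, 1.372, 0.625), ∇h = (-1.024, 8.232, 6.25) → (-0.256, 1.372, 0.625) − 0.05·(-1.024, 8.232, 6.25) = (-0.2048, 0.9604, 0.3125)
h(-0.2048, 0.9604, 0.3125) = 3.33927181

3.33927181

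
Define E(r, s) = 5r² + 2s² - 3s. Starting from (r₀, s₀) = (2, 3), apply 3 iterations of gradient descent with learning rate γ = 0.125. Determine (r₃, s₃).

∇E = (10r, 4s - 3)
Step 1: at (2, 3), ∇E = (20, 9) → (2, 3) − 0.125·(20, 9) = (-0.5, 1.875)
Step 2: at (-0.5, 1.875), ∇E = (-5, 4.5) → (-0.5, 1.875) − 0.125·(-5, 4.5) = (0.125, 1.3125)
Step 3: at (0.125, 1.3125), ∇E = (1.25, 2.25) → (0.125, 1.3125) − 0.125·(1.25, 2.25) = (-0.03125, 1.03125)

(-0.03125, 1.03125)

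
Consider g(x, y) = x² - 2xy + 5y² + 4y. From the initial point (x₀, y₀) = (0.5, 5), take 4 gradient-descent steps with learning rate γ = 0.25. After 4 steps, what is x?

-8.25

∇g = (2x - 2y, -2x + 10y + 4)
Step 1: at (0.5, 5), ∇g = (-9, 53) → (0.5, 5) − 0.25·(-9, 53) = (2.75, -8.25)
Step 2: at (2.75, -8.25), ∇g = (22, -84) → (2.75, -8.25) − 0.25·(22, -84) = (-2.75, 12.75)
Step 3: at (-2.75, 12.75), ∇g = (-31, 137) → (-2.75, 12.75) − 0.25·(-31, 137) = (5, -21.5)
Step 4: at (5, -21.5), ∇g = (53, -221) → (5, -21.5) − 0.25·(53, -221) = (-8.25, 33.75)
x = -8.25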